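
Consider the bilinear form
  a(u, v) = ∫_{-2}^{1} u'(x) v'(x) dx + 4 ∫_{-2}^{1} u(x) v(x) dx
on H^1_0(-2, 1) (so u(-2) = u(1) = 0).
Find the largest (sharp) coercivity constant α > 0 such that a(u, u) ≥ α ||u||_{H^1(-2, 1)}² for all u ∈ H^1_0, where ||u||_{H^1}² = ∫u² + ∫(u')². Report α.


α = 1

Coercivity of a(·,·) on H^1_0(-2, 1) means a(u, u) ≥ α ||u||_{H^1}² for every u ∈ H^1_0.
The interval has length L = 3, and Poincaré/coercivity depend only on L. Here a(u, u) = ∫(u')² + (4)·∫u².
Here c = 4 ≥ 1, so a(u,u) = ∫(u')² + c∫u² ≥ ∫(u')² + ∫u² = ||u||_{H^1}², i.e. α = 1 works. No larger α is possible: a(u,u) ≥ α||u||_{H^1}² means (1−α)∫(u')² ≥ (α−c)∫u², and for the modes u_n = sin(nπ(x−x₀)/L) (x₀ the left endpoint) one has ∫u_n²/∫(u_n')² = (L/(nπ))² → 0, so a(u_n,u_n)/||u_n||_{H^1}² → 1. Hence the optimal constant is α = 1.
Therefore α = 1.


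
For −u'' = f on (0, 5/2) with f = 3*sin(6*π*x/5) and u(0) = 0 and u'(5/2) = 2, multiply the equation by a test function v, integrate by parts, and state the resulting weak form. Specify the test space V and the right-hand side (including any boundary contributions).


V = {v ∈ H^1(0, 5/2) : v(0) = 0} (test functions vanish at x = 0 where u is specified); weak form: ∫_0^5/2 u'v' dx = ∫_0^5/2 (3*sin(6*π*x/5)) v dx + 2·v(5/2) for all v ∈ V.

Multiply both sides by a test function v and integrate from 0 to 5/2:
  ∫_0^5/2 −u''(x) v(x) dx = ∫_0^5/2 f(x) v(x) dx.
Integrate the LHS by parts once:
  ∫_0^5/2 −u'' v dx = −[u'(x) v(x)]_0^5/2 + ∫_0^5/2 u'(x) v'(x) dx.
Thus ∫_0^5/2 u'(x) v'(x) dx = ∫_0^5/2 f(x) v(x) dx + [u'(x) v(x)]_0^5/2.
Choose V so that boundary terms are either known or forced to vanish.
Mixed BC: u(0) = 0 (Dirichlet) and u'(5/2) = 2 (Neumann). Define V = {v ∈ H^1(0, 5/2) : v(0) = 0}. Then [u' v]_0^5/2 = u'(5/2)·v(5/2) − u'(0)·0 = 2·v(5/2).
Weak formulation: find u (satisfying any essential BC) such that ∫_0^5/2 u'(x) v'(x) dx = ∫_0^5/2 f v dx + 2·v(5/2) for all v ∈ V (Dirichlet at 0 absorbed into V; Neumann datum at x = 5/2 contributes the boundary term).
Substituting f(x) = 3*sin(6*π*x/5), the right-hand side is ∫_0^5/2 (3*sin(6*π*x/5)) v dx + 2·v(5/2).


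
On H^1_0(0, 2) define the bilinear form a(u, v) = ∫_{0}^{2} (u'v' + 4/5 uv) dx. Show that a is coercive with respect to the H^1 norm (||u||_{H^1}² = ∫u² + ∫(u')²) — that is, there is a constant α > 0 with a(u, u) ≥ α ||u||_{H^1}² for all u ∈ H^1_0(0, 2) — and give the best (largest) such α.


α = (16/5 + π^2)/(4 + π^2)

Coercivity of a(·,·) on H^1_0(0, 2) means a(u, u) ≥ α ||u||_{H^1}² for every u ∈ H^1_0.
The interval has length L = 2, and Poincaré/coercivity depend only on L. Here a(u, u) = ∫(u')² + (4/5)·∫u².
Here 0 < c = 4/5 < 1. The condition a(u,u) ≥ α||u||_{H^1}² reads (1−α)∫(u')² ≥ (α−c)∫u². Any admissible α is ≤ 1 (rapidly oscillating u have ∫u²/∫(u')² → 0), and α = 1 would force 0 ≥ (1−c)∫u², impossible since c < 1; so 1−α > 0. By the sharp Poincaré inequality on H^1_0 of an interval of length L, ∫(u')² ≥ (π/L)²∫u² with equality for the first sine mode sin(π(x−x₀)/L) (x₀ the left endpoint), so the inequality holds for all u iff (1−α)(π/L)² ≥ α − c, i.e. α ≤ ((π/L)² + c)/((π/L)² + 1) = (1 + c(L/π)²)/(1 + (L/π)²). With (π/L)² = π^2/4 and c = 4/5, the largest admissible constant is α = ((π/L)² + c)/((π/L)² + 1).
Simplifying, α = (16/5 + π^2)/(4 + π^2).


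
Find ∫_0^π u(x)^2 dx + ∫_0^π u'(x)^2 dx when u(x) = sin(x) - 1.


||u||_{H^1(0,π)}^2 = -4 + 2*π

u'(x) = cos(x).
Expand u² and (u')² and integrate term by term on (0, π), using: for integers n ≥ 1, ∫_0^π sin²(nx) dx = ∫_0^π cos²(nx) dx = π/2; for n ≠ n', ∫_0^π sin(nx)sin(n'x) dx = ∫_0^π cos(nx)cos(n'x) dx = 0; and by product-to-sum, ∫_0^π sin(nx)cos(n'x) dx = ½∫_0^π [sin((n+n')x) + sin((n−n')x)] dx, which is 0 when n+n' is even and 2n/(n²−n'²) when n+n' is odd (it need not vanish on (0, π)). For the constant mode: ∫_0^π 1 dx = π, ∫_0^π cos(nx) dx = 0, ∫_0^π sin(nx) dx = (1−(−1)^n)/n.
  u² squared terms: (-1)²·∫1 dx = 1·π = π;  (1)²·∫sin(x)² dx = 1·π/2 = π/2.
  u² cross terms: 2·(-1)·(1)·∫1·sin(x) dx = -2·(2) = -4.
  So ∫_0^π u² dx = π + π/2 − 4 = -4 + 3*π/2.
  (u')² squared terms: (1)²·∫cos(x)² dx = 1·π/2 = π/2.
  So ∫_0^π (u')² dx = π/2.
||u||_{H^1}^2 = (-4 + 3*π/2) + (π/2) = -4 + 2*π.


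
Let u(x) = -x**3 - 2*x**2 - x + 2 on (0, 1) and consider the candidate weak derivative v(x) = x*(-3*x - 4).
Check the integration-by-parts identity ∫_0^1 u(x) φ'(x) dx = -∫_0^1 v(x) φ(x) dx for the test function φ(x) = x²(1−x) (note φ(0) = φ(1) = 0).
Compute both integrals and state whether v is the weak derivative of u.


LHS = 23/60, RHS = 3/10. No, v is not the weak derivative of u.

u(x) = -x**3 - 2*x**2 - x + 2, classical derivative u'(x) = -3*x**2 - 4*x - 1.
φ(x) = x²(1−x), so φ'(x) = x*(2 - 3*x).
Note φ(0) = φ(1) = 0, so the boundary term u·φ vanishes.
LHS = ∫_0^1 u(x) φ'(x) dx = ∫_0^1 (3*x^5 + 4*x^4 - x^3 - 8*x^2 + 4*x) dx. Term by term:
  ∫_0^1 3*x^5 dx = 1/2;  ∫_0^1 4*x^4 dx = 4/5;  ∫_0^1 -x^3 dx = -1/4;
  ∫_0^1 -8*x^2 dx = -8/3;  ∫_0^1 4*x dx = 2.
Sum: 1/2 + 4/5 − 1/4 − 8/3 + 2 = 23/60.
So LHS = 23/60.
∫_0^1 v(x) φ(x) dx = ∫_0^1 (3*x^5 + x^4 - 4*x^3) dx. Term by term:
  ∫_0^1 3*x^5 dx = 1/2;  ∫_0^1 x^4 dx = 1/5;  ∫_0^1 -4*x^3 dx = -1.
Sum: 1/2 + 1/5 − 1 = -3/10.
So RHS = -∫_0^1 v(x) φ(x) dx = 3/10.
LHS − RHS = 1/12 ≠ 0, so the identity fails.
(For a valid weak derivative the identity must hold for EVERY test function, in particular this one. The failure shows v is NOT the weak derivative of u.)
Correct weak derivative would be u'(x) = -3*x**2 - 4*x - 1.


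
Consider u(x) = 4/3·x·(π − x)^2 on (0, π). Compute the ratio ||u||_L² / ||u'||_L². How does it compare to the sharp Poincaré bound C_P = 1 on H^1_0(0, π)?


||u||_L² / ||u'||_L² = sqrt(14)*π/14 < C_P = 1.

u(x) = 4/3·x·(π − x)^2, so u'(x) = 4*(x - π)*(3*x - π)/3.
u(x) = 4/3·x·(π − x)^2 vanishes at x = 0 and x = π, so u ∈ H^1_0(0, π). Differentiate via the product rule and integrate the resulting polynomials term by term.
  ∫_0^π u² dx = ∫_0^π (16*x^6/9 - 64*π*x^5/9 + 32*π^2*x^4/3 - 64*π^3*x^3/9 + 16*π^4*x^2/9) dx. Term by term:
    ∫_0^π 16*x^6/9 dx = 16*π^7/63;  ∫_0^π -64*π*x^5/9 dx = -32*π^7/27;  ∫_0^π 32*π^2*x^4/3 dx = 32*π^7/15;
    ∫_0^π -64*π^3*x^3/9 dx = -16*π^7/9;  ∫_0^π 16*π^4*x^2/9 dx = 16*π^7/27.
  Sum: 16*π^7/63 − 32*π^7/27 + 32*π^7/15 − 16*π^7/9 + 16*π^7/27 = 16*π^7/945.
  ∫_0^π (u')² dx = ∫_0^π (16*x^4 - 128*π*x^3/3 + 352*π^2*x^2/9 - 128*π^3*x/9 + 16*π^4/9) dx. Term by term:
    ∫_0^π 16*x^4 dx = 16*π^5/5;  ∫_0^π -128*π*x^3/3 dx = -32*π^5/3;  ∫_0^π 352*π^2*x^2/9 dx = 352*π^5/27;
    ∫_0^π -128*π^3*x/9 dx = -64*π^5/9;  ∫_0^π 16*π^4/9 dx = 16*π^5/9.
  Sum: 16*π^5/5 − 32*π^5/3 + 352*π^5/27 − 64*π^5/9 + 16*π^5/9 = 32*π^5/135.
∫_0^π u² dx = 16*π^7/945, so ||u||_L² = 4*sqrt(105)*π^(7/2)/315.
∫_0^π (u')² dx = 32*π^5/135, so ||u'||_L² = 4*sqrt(30)*π^(5/2)/45.
Ratio ||u||_L² / ||u'||_L² = sqrt(14)*π/14.
Sharp Poincaré constant on H^1_0(0, π) is C_P = L/π = 1, achieved by sin(x).
A polynomial bump cannot attain the sharp Poincaré constant (only the first sine eigenfunction does), so the ratio is strictly less than C_P, consistent with ||u||_L² ≤ C_P ||u'||_L².


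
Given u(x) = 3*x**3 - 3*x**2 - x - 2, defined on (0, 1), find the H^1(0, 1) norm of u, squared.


||u||_{H^1}^2 = 2083/210

The H^1 norm (squared) on an interval (0, L) is
  ||u||_{H^1}^2 = ∫_0^L u(x)^2 dx + ∫_0^L u'(x)^2 dx.
Compute u'(x) = 9*x**2 - 6*x - 1.
Then u(x)^2 = 9*x**6 - 18*x**5 + 3*x**4 - 6*x**3 + 13*x**2 + 4*x + 4 and u'(x)^2 = 81*x**4 - 108*x**3 + 18*x**2 + 12*x + 1.
Integrate each monomial from 0 to 1 using ∫_0^1 c·x^n dx = c·1^(n+1)/(n+1):
  ∫_0^1 u(x)^2 dx = ∫_0^1 (9*x^6 - 18*x^5 + 3*x^4 - 6*x^3 + 13*x^2 + 4*x + 4) dx. Term by term:
    ∫_0^1 9*x^6 dx = 9/7;  ∫_0^1 -18*x^5 dx = -3;  ∫_0^1 3*x^4 dx = 3/5;
    ∫_0^1 -6*x^3 dx = -3/2;  ∫_0^1 13*x^2 dx = 13/3;  ∫_0^1 4*x dx = 2;
    ∫_0^1 4 dx = 4.
  Sum: 9/7 − 3 + 3/5 − 3/2 + 13/3 + 2 + 4 = 1621/210.
  ∫_0^1 u'(x)^2 dx = ∫_0^1 (81*x^4 - 108*x^3 + 18*x^2 + 12*x + 1) dx. Term by term:
    ∫_0^1 81*x^4 dx = 81/5;  ∫_0^1 -108*x^3 dx = -27;  ∫_0^1 18*x^2 dx = 6;
    ∫_0^1 12*x dx = 6;  ∫_0^1 1 dx = 1.
  Sum: 81/5 − 27 + 6 + 6 + 1 = 11/5.
Adding: ||u||_{H^1}^2 = 1621/210 + 11/5 = 2083/210.


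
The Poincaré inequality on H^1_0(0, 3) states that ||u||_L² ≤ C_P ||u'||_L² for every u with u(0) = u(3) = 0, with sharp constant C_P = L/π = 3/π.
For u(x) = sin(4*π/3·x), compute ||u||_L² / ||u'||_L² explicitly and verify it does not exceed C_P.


||u||_L² / ||u'||_L² = 3/(4*π) < C_P = 3/π.

u(x) = sin(4*π/3·x), so u'(x) = 4*π*cos(4*π*x/3)/3.
Writing u(x) = A·sin(kπx/L) with A = 1 and k = 4, use ∫_0^L sin²(kπx/L) dx = L/2 and ∫_0^L cos²(kπx/L) dx = L/2.
u² = 1·sin²(4*π/3·x) and (u')² = 16*π^2/9·cos²(4*π/3·x), and each of sin², cos² integrates to L/2 = 3/2 over (0, 3).
∫_0^3 u² dx = 3/2, so ||u||_L² = sqrt(6)/2.
∫_0^3 (u')² dx = 8*π^2/3, so ||u'||_L² = 2*sqrt(6)*π/3.
Ratio ||u||_L² / ||u'||_L² = 3/(4*π).
Sharp Poincaré constant on H^1_0(0, 3) is C_P = L/π = 3/π, achieved by sin(π/3·x).
This is the k = 4 harmonic; the ratio L/(kπ) is strictly less than C_P = L/π, consistent with the sharp inequality ||u||_L² ≤ C_P ||u'||_L².


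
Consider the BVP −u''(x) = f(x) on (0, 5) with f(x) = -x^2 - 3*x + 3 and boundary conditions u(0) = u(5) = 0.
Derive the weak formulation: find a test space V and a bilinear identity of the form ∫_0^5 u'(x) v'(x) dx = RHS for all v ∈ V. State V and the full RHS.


V = H^1_0(0, 5) (so v(0) = v(5) = 0); weak form: ∫_0^5 u'v' dx = ∫_0^5 (-x^2 - 3*x + 3) v dx for all v ∈ V.

Multiply both sides by a test function v and integrate from 0 to 5:
  ∫_0^5 −u''(x) v(x) dx = ∫_0^5 f(x) v(x) dx.
Integrate the LHS by parts once:
  ∫_0^5 −u'' v dx = −[u'(x) v(x)]_0^5 + ∫_0^5 u'(x) v'(x) dx.
Thus ∫_0^5 u'(x) v'(x) dx = ∫_0^5 f(x) v(x) dx + [u'(x) v(x)]_0^5.
Choose V so that boundary terms are either known or forced to vanish.
u is Dirichlet: u(0) = u(5) = 0. Let V = H^1_0(0, 5); then v(0) = v(5) = 0, and [u' v]_0^5 = 0.
Weak formulation: find u (satisfying any essential BC) such that ∫_0^5 u'(x) v'(x) dx = ∫_0^5 f v dx for all v ∈ V.
Substituting f(x) = -x^2 - 3*x + 3, the right-hand side is ∫_0^5 (-x^2 - 3*x + 3) v dx.


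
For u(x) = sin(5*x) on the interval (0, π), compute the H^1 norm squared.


||u||_{H^1(0,π)}^2 = 13*π

u'(x) = 5*cos(5*x).
Expand u² and (u')² and integrate term by term on (0, π), using: for integers n ≥ 1, ∫_0^π sin²(nx) dx = ∫_0^π cos²(nx) dx = π/2; for n ≠ n', ∫_0^π sin(nx)sin(n'x) dx = ∫_0^π cos(nx)cos(n'x) dx = 0; and by product-to-sum, ∫_0^π sin(nx)cos(n'x) dx = ½∫_0^π [sin((n+n')x) + sin((n−n')x)] dx, which is 0 when n+n' is even and 2n/(n²−n'²) when n+n' is odd (it need not vanish on (0, π)).
  u² squared terms: (1)²·∫sin(5x)² dx = 1·π/2 = π/2.
  So ∫_0^π u² dx = π/2.
  (u')² squared terms: (5)²·∫cos(5x)² dx = 25·π/2 = 25*π/2.
  So ∫_0^π (u')² dx = 25*π/2.
||u||_{H^1}^2 = (π/2) + (25*π/2) = 13*π.


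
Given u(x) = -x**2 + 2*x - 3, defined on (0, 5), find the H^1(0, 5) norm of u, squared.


||u||_{H^1}^2 = 1195/3

The H^1 norm (squared) on an interval (0, L) is
  ||u||_{H^1}^2 = ∫_0^L u(x)^2 dx + ∫_0^L u'(x)^2 dx.
Compute u'(x) = 2 - 2*x.
Then u(x)^2 = x**4 - 4*x**3 + 10*x**2 - 12*x + 9 and u'(x)^2 = 4*x**2 - 8*x + 4.
Integrate each monomial from 0 to 5 using ∫_0^5 c·x^n dx = c·5^(n+1)/(n+1):
  ∫_0^5 u(x)^2 dx = ∫_0^5 (x^4 - 4*x^3 + 10*x^2 - 12*x + 9) dx. Term by term:
    ∫_0^5 x^4 dx = 625;  ∫_0^5 -4*x^3 dx = -625;  ∫_0^5 10*x^2 dx = 1250/3;
    ∫_0^5 -12*x dx = -150;  ∫_0^5 9 dx = 45.
  Sum: 625 − 625 + 1250/3 − 150 + 45 = 935/3.
  ∫_0^5 u'(x)^2 dx = ∫_0^5 (4*x^2 - 8*x + 4) dx. Term by term:
    ∫_0^5 4*x^2 dx = 500/3;  ∫_0^5 -8*x dx = -100;  ∫_0^5 4 dx = 20.
  Sum: 500/3 − 100 + 20 = 260/3.
Adding: ||u||_{H^1}^2 = 935/3 + 260/3 = 1195/3.


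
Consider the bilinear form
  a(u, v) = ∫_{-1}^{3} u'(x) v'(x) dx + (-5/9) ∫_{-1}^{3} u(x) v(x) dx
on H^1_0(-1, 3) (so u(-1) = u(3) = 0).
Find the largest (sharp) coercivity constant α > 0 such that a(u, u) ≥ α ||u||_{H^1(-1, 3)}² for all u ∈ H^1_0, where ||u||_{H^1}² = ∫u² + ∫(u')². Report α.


α = (-80/9 + π^2)/(π^2 + 16)

Coercivity of a(·,·) on H^1_0(-1, 3) means a(u, u) ≥ α ||u||_{H^1}² for every u ∈ H^1_0.
The interval has length L = 4, and Poincaré/coercivity depend only on L. Here a(u, u) = ∫(u')² + (-5/9)·∫u².
Here c = -5/9 < 0 with |c| < (π/L)² = π^2/16, so coercivity still holds. The condition a(u,u) ≥ α||u||_{H^1}² reads (1−α)∫(u')² ≥ (α−c)∫u². Any admissible α is ≤ 1 (rapidly oscillating u have ∫u²/∫(u')² → 0), and α = 1 would force 0 ≥ (1−c)∫u², impossible since c < 1; so 1−α > 0. By the sharp Poincaré inequality on H^1_0 of an interval of length L, ∫(u')² ≥ (π/L)²∫u² with equality for the first sine mode sin(π(x−x₀)/L) (x₀ the left endpoint), so the inequality holds for all u iff (1−α)(π/L)² ≥ α − c, i.e. α ≤ ((π/L)² + c)/((π/L)² + 1) = (1 + c(L/π)²)/(1 + (L/π)²). (Direct route, valid since c ≤ 0: Poincaré gives c∫u² ≥ c(L/π)²∫(u')², so a(u,u) ≥ (1 + c(L/π)²)∫(u')², while ||u||_{H^1}² ≤ (1 + (L/π)²)∫(u')²; dividing yields the same α.) With (π/L)² = π^2/16 and c = -5/9, the largest admissible constant is α = ((π/L)² + c)/((π/L)² + 1).
Simplifying, α = (-80/9 + π^2)/(π^2 + 16).


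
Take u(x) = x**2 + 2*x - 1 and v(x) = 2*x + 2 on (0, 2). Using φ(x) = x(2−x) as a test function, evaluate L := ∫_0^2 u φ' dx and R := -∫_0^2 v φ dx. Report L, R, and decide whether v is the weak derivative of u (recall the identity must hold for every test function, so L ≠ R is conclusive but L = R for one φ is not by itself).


LHS = -16/3, RHS = -16/3. Yes, v = u' weakly.

u(x) = x**2 + 2*x - 1, classical derivative u'(x) = 2*x + 2.
φ(x) = x(2−x), so φ'(x) = 2 - 2*x.
Note φ(0) = φ(2) = 0, so the boundary term u·φ vanishes.
LHS = ∫_0^2 u(x) φ'(x) dx = ∫_0^2 (-2*x^3 - 2*x^2 + 6*x - 2) dx. Term by term:
  ∫_0^2 -2*x^3 dx = -8;  ∫_0^2 -2*x^2 dx = -16/3;  ∫_0^2 6*x dx = 12;
  ∫_0^2 -2 dx = -4.
Sum: -8 − 16/3 + 12 − 4 = -16/3.
So LHS = -16/3.
∫_0^2 v(x) φ(x) dx = ∫_0^2 (-2*x^3 + 2*x^2 + 4*x) dx. Term by term:
  ∫_0^2 -2*x^3 dx = -8;  ∫_0^2 2*x^2 dx = 16/3;  ∫_0^2 4*x dx = 8.
Sum: -8 + 16/3 + 8 = 16/3.
So RHS = -∫_0^2 v(x) φ(x) dx = -16/3.
LHS = RHS, so the identity holds for this test φ.
Moreover u is smooth here and v(x) = u'(x) = 2*x + 2 pointwise, so the identity holds for every test function. Hence v is the weak derivative of u.


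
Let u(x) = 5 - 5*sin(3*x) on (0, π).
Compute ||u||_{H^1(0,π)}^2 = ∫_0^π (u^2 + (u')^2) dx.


||u||_{H^1(0,π)}^2 = -100/3 + 150*π

u'(x) = -15*cos(3*x).
Expand u² and (u')² and integrate term by term on (0, π), using: for integers n ≥ 1, ∫_0^π sin²(nx) dx = ∫_0^π cos²(nx) dx = π/2; for n ≠ n', ∫_0^π sin(nx)sin(n'x) dx = ∫_0^π cos(nx)cos(n'x) dx = 0; and by product-to-sum, ∫_0^π sin(nx)cos(n'x) dx = ½∫_0^π [sin((n+n')x) + sin((n−n')x)] dx, which is 0 when n+n' is even and 2n/(n²−n'²) when n+n' is odd (it need not vanish on (0, π)). For the constant mode: ∫_0^π 1 dx = π, ∫_0^π cos(nx) dx = 0, ∫_0^π sin(nx) dx = (1−(−1)^n)/n.
  u² squared terms: (5)²·∫1 dx = 25·π = 25*π;  (-5)²·∫sin(3x)² dx = 25·π/2 = 25*π/2.
  u² cross terms: 2·(5)·(-5)·∫1·sin(3x) dx = -50·(2/3) = -100/3.
  So ∫_0^π u² dx = 25*π + 25*π/2 − 100/3 = -100/3 + 75*π/2.
  (u')² squared terms: (-15)²·∫cos(3x)² dx = 225·π/2 = 225*π/2.
  So ∫_0^π (u')² dx = 225*π/2.
||u||_{H^1}^2 = (-100/3 + 75*π/2) + (225*π/2) = -100/3 + 150*π.


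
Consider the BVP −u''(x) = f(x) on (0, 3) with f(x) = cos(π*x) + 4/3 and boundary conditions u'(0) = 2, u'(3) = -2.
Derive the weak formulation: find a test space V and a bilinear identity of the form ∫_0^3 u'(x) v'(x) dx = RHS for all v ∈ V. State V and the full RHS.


V = H^1(0, 3) (v unrestricted at boundary; u is determined up to an additive constant); weak form: ∫_0^3 u'v' dx = ∫_0^3 (cos(π*x) + 4/3) v dx − 2·v(3) − 2·v(0) for all v ∈ V.

Multiply both sides by a test function v and integrate from 0 to 3:
  ∫_0^3 −u''(x) v(x) dx = ∫_0^3 f(x) v(x) dx.
Integrate the LHS by parts once:
  ∫_0^3 −u'' v dx = −[u'(x) v(x)]_0^3 + ∫_0^3 u'(x) v'(x) dx.
Thus ∫_0^3 u'(x) v'(x) dx = ∫_0^3 f(x) v(x) dx + [u'(x) v(x)]_0^3.
Choose V so that boundary terms are either known or forced to vanish.
u has inhomogeneous Neumann u'(0) = 2, u'(3) = -2. [u' v]_0^3 = (-2)·v(3) − (2)·v(0) = − 2·v(3) − 2·v(0). Take V = H^1(0, 3); boundary term becomes part of RHS.
Weak formulation: find u (satisfying any essential BC) such that ∫_0^3 u'(x) v'(x) dx = ∫_0^3 f v dx − 2·v(3) − 2·v(0) for all v ∈ V (Neumann data are natural BCs: they enter the RHS as boundary terms).
Substituting f(x) = cos(π*x) + 4/3, the right-hand side is ∫_0^3 (cos(π*x) + 4/3) v dx − 2·v(3) − 2·v(0).
Compatibility check (pure Neumann): taking v ≡ 1 ∈ V gives 0 = ∫_0^3 f dx + (-2) − (2), i.e. ∫_0^3 f dx must equal u'(0) − u'(3) = 4. Indeed ∫_0^3 (cos(π*x) + 4/3) dx = 4, so the data are compatible. The solution is then unique only up to an additive constant (fix it e.g. by requiring ∫_0^3 u dx = 0).


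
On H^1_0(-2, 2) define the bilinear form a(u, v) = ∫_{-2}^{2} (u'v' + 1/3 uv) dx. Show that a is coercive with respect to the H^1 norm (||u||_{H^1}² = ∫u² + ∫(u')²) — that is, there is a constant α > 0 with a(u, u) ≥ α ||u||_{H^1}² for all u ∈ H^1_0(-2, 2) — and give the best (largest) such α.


α = (16/3 + π^2)/(π^2 + 16)

Coercivity of a(·,·) on H^1_0(-2, 2) means a(u, u) ≥ α ||u||_{H^1}² for every u ∈ H^1_0.
The interval has length L = 4, and Poincaré/coercivity depend only on L. Here a(u, u) = ∫(u')² + (1/3)·∫u².
Here 0 < c = 1/3 < 1. The condition a(u,u) ≥ α||u||_{H^1}² reads (1−α)∫(u')² ≥ (α−c)∫u². Any admissible α is ≤ 1 (rapidly oscillating u have ∫u²/∫(u')² → 0), and α = 1 would force 0 ≥ (1−c)∫u², impossible since c < 1; so 1−α > 0. By the sharp Poincaré inequality on H^1_0 of an interval of length L, ∫(u')² ≥ (π/L)²∫u² with equality for the first sine mode sin(π(x−x₀)/L) (x₀ the left endpoint), so the inequality holds for all u iff (1−α)(π/L)² ≥ α − c, i.e. α ≤ ((π/L)² + c)/((π/L)² + 1) = (1 + c(L/π)²)/(1 + (L/π)²). With (π/L)² = π^2/16 and c = 1/3, the largest admissible constant is α = ((π/L)² + c)/((π/L)² + 1).
Simplifying, α = (16/3 + π^2)/(π^2 + 16).


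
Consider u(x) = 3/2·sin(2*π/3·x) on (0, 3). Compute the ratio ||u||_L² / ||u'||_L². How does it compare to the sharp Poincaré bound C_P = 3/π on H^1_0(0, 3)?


||u||_L² / ||u'||_L² = 3/(2*π) < C_P = 3/π.

u(x) = 3/2·sin(2*π/3·x), so u'(x) = π*cos(2*π*x/3).
Writing u(x) = A·sin(kπx/L) with A = 3/2 and k = 2, use ∫_0^L sin²(kπx/L) dx = L/2 and ∫_0^L cos²(kπx/L) dx = L/2.
u² = 9/4·sin²(2*π/3·x) and (u')² = π^2·cos²(2*π/3·x), and each of sin², cos² integrates to L/2 = 3/2 over (0, 3).
∫_0^3 u² dx = 27/8, so ||u||_L² = 3*sqrt(6)/4.
∫_0^3 (u')² dx = 3*π^2/2, so ||u'||_L² = sqrt(6)*π/2.
Ratio ||u||_L² / ||u'||_L² = 3/(2*π).
Sharp Poincaré constant on H^1_0(0, 3) is C_P = L/π = 3/π, achieved by sin(π/3·x).
This is the k = 2 harmonic; the ratio L/(kπ) is strictly less than C_P = L/π, consistent with the sharp inequality ||u||_L² ≤ C_P ||u'||_L².


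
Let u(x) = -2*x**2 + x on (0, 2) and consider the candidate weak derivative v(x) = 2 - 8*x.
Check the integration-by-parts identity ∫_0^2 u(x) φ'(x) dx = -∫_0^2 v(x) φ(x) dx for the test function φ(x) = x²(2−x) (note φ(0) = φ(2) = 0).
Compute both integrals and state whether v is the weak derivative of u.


LHS = 76/15, RHS = 152/15. No, v is not the weak derivative of u.

u(x) = -2*x**2 + x, classical derivative u'(x) = 1 - 4*x.
φ(x) = x²(2−x), so φ'(x) = x*(4 - 3*x).
Note φ(0) = φ(2) = 0, so the boundary term u·φ vanishes.
LHS = ∫_0^2 u(x) φ'(x) dx = ∫_0^2 (6*x^4 - 11*x^3 + 4*x^2) dx. Term by term:
  ∫_0^2 6*x^4 dx = 192/5;  ∫_0^2 -11*x^3 dx = -44;  ∫_0^2 4*x^2 dx = 32/3.
Sum: 192/5 − 44 + 32/3 = 76/15.
So LHS = 76/15.
∫_0^2 v(x) φ(x) dx = ∫_0^2 (8*x^4 - 18*x^3 + 4*x^2) dx. Term by term:
  ∫_0^2 8*x^4 dx = 256/5;  ∫_0^2 -18*x^3 dx = -72;  ∫_0^2 4*x^2 dx = 32/3.
Sum: 256/5 − 72 + 32/3 = -152/15.
So RHS = -∫_0^2 v(x) φ(x) dx = 152/15.
LHS − RHS = -76/15 ≠ 0, so the identity fails.
(For a valid weak derivative the identity must hold for EVERY test function, in particular this one. The failure shows v is NOT the weak derivative of u.)
Correct weak derivative would be u'(x) = 1 - 4*x.


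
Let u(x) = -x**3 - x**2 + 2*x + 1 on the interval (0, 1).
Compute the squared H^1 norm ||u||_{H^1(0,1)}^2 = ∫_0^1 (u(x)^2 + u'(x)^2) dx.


||u||_{H^1}^2 = 877/210

The H^1 norm (squared) on an interval (0, L) is
  ||u||_{H^1}^2 = ∫_0^L u(x)^2 dx + ∫_0^L u'(x)^2 dx.
Compute u'(x) = -3*x**2 - 2*x + 2.
Then u(x)^2 = x**6 + 2*x**5 - 3*x**4 - 6*x**3 + 2*x**2 + 4*x + 1 and u'(x)^2 = 9*x**4 + 12*x**3 - 8*x**2 - 8*x + 4.
Integrate each monomial from 0 to 1 using ∫_0^1 c·x^n dx = c·1^(n+1)/(n+1):
  ∫_0^1 u(x)^2 dx = ∫_0^1 (x^6 + 2*x^5 - 3*x^4 - 6*x^3 + 2*x^2 + 4*x + 1) dx. Term by term:
    ∫_0^1 x^6 dx = 1/7;  ∫_0^1 2*x^5 dx = 1/3;  ∫_0^1 -3*x^4 dx = -3/5;
    ∫_0^1 -6*x^3 dx = -3/2;  ∫_0^1 2*x^2 dx = 2/3;  ∫_0^1 4*x dx = 2;
    ∫_0^1 1 dx = 1.
  Sum: 1/7 + 1/3 − 3/5 − 3/2 + 2/3 + 2 + 1 = 143/70.
  ∫_0^1 u'(x)^2 dx = ∫_0^1 (9*x^4 + 12*x^3 - 8*x^2 - 8*x + 4) dx. Term by term:
    ∫_0^1 9*x^4 dx = 9/5;  ∫_0^1 12*x^3 dx = 3;  ∫_0^1 -8*x^2 dx = -8/3;
    ∫_0^1 -8*x dx = -4;  ∫_0^1 4 dx = 4.
  Sum: 9/5 + 3 − 8/3 − 4 + 4 = 32/15.
Adding: ||u||_{H^1}^2 = 143/70 + 32/15 = 877/210.


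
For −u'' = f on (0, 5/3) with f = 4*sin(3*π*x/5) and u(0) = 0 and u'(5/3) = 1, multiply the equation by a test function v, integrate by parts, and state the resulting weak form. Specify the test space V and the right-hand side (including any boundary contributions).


V = {v ∈ H^1(0, 5/3) : v(0) = 0} (test functions vanish at x = 0 where u is specified); weak form: ∫_0^5/3 u'v' dx = ∫_0^5/3 (4*sin(3*π*x/5)) v dx + v(5/3) for all v ∈ V.

Multiply both sides by a test function v and integrate from 0 to 5/3:
  ∫_0^5/3 −u''(x) v(x) dx = ∫_0^5/3 f(x) v(x) dx.
Integrate the LHS by parts once:
  ∫_0^5/3 −u'' v dx = −[u'(x) v(x)]_0^5/3 + ∫_0^5/3 u'(x) v'(x) dx.
Thus ∫_0^5/3 u'(x) v'(x) dx = ∫_0^5/3 f(x) v(x) dx + [u'(x) v(x)]_0^5/3.
Choose V so that boundary terms are either known or forced to vanish.
Mixed BC: u(0) = 0 (Dirichlet) and u'(5/3) = 1 (Neumann). Define V = {v ∈ H^1(0, 5/3) : v(0) = 0}. Then [u' v]_0^5/3 = u'(5/3)·v(5/3) − u'(0)·0 = v(5/3).
Weak formulation: find u (satisfying any essential BC) such that ∫_0^5/3 u'(x) v'(x) dx = ∫_0^5/3 f v dx + v(5/3) for all v ∈ V (Dirichlet at 0 absorbed into V; Neumann datum at x = 5/3 contributes the boundary term).
Substituting f(x) = 4*sin(3*π*x/5), the right-hand side is ∫_0^5/3 (4*sin(3*π*x/5)) v dx + v(5/3).


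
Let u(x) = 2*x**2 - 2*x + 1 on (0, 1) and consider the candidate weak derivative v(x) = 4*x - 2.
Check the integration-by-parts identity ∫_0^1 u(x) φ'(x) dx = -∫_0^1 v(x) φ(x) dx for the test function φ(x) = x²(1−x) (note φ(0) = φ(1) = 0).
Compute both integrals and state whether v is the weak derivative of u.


LHS = -1/30, RHS = -1/30. Yes, v = u' weakly.

u(x) = 2*x**2 - 2*x + 1, classical derivative u'(x) = 4*x - 2.
φ(x) = x²(1−x), so φ'(x) = x*(2 - 3*x).
Note φ(0) = φ(1) = 0, so the boundary term u·φ vanishes.
LHS = ∫_0^1 u(x) φ'(x) dx = ∫_0^1 (-6*x^4 + 10*x^3 - 7*x^2 + 2*x) dx. Term by term:
  ∫_0^1 -6*x^4 dx = -6/5;  ∫_0^1 10*x^3 dx = 5/2;  ∫_0^1 -7*x^2 dx = -7/3;
  ∫_0^1 2*x dx = 1.
Sum: -6/5 + 5/2 − 7/3 + 1 = -1/30.
So LHS = -1/30.
∫_0^1 v(x) φ(x) dx = ∫_0^1 (-4*x^4 + 6*x^3 - 2*x^2) dx. Term by term:
  ∫_0^1 -4*x^4 dx = -4/5;  ∫_0^1 6*x^3 dx = 3/2;  ∫_0^1 -2*x^2 dx = -2/3.
Sum: -4/5 + 3/2 − 2/3 = 1/30.
So RHS = -∫_0^1 v(x) φ(x) dx = -1/30.
LHS = RHS, so the identity holds for this test φ.
Moreover u is smooth here and v(x) = u'(x) = 4*x - 2 pointwise, so the identity holds for every test function. Hence v is the weak derivative of u.


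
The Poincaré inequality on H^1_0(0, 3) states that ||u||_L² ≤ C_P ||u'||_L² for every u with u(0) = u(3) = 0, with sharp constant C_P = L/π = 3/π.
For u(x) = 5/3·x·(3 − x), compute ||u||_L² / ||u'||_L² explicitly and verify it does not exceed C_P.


||u||_L² / ||u'||_L² = 3*sqrt(10)/10 < C_P = 3/π.

u(x) = 5/3·x·(3 − x), so u'(x) = 5 - 10*x/3.
u(x) = 5/3·x·(3 − x) vanishes at x = 0 and x = 3, so u ∈ H^1_0(0, 3). Differentiate via the product rule and integrate the resulting polynomials term by term.
  ∫_0^3 u² dx = ∫_0^3 (25*x^4/9 - 50*x^3/3 + 25*x^2) dx. Term by term:
    ∫_0^3 25*x^4/9 dx = 135;  ∫_0^3 -50*x^3/3 dx = -675/2;  ∫_0^3 25*x^2 dx = 225.
  Sum: 135 − 675/2 + 225 = 45/2.
  ∫_0^3 (u')² dx = ∫_0^3 (100*x^2/9 - 100*x/3 + 25) dx. Term by term:
    ∫_0^3 100*x^2/9 dx = 100;  ∫_0^3 -100*x/3 dx = -150;  ∫_0^3 25 dx = 75.
  Sum: 100 − 150 + 75 = 25.
∫_0^3 u² dx = 45/2, so ||u||_L² = 3*sqrt(10)/2.
∫_0^3 (u')² dx = 25, so ||u'||_L² = 5.
Ratio ||u||_L² / ||u'||_L² = 3*sqrt(10)/10.
Sharp Poincaré constant on H^1_0(0, 3) is C_P = L/π = 3/π, achieved by sin(π/3·x).
A polynomial bump cannot attain the sharp Poincaré constant (only the first sine eigenfunction does), so the ratio is strictly less than C_P, consistent with ||u||_L² ≤ C_P ||u'||_L².


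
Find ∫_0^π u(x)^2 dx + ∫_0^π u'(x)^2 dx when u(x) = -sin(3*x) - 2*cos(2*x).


||u||_{H^1(0,π)}^2 = 24 + 15*π

u'(x) = 4*sin(2*x) - 3*cos(3*x).
Expand u² and (u')² and integrate term by term on (0, π), using: for integers n ≥ 1, ∫_0^π sin²(nx) dx = ∫_0^π cos²(nx) dx = π/2; for n ≠ n', ∫_0^π sin(nx)sin(n'x) dx = ∫_0^π cos(nx)cos(n'x) dx = 0; and by product-to-sum, ∫_0^π sin(nx)cos(n'x) dx = ½∫_0^π [sin((n+n')x) + sin((n−n')x)] dx, which is 0 when n+n' is even and 2n/(n²−n'²) when n+n' is odd (it need not vanish on (0, π)).
  u² squared terms: (-1)²·∫sin(3x)² dx = 1·π/2 = π/2;  (-2)²·∫cos(2x)² dx = 4·π/2 = 2*π.
  u² cross terms: 2·(-1)·(-2)·∫sin(3x)·cos(2x) dx = 4·(6/5) = 24/5.
  So ∫_0^π u² dx = π/2 + 2*π + 24/5 = 24/5 + 5*π/2.
  (u')² squared terms: (-3)²·∫cos(3x)² dx = 9·π/2 = 9*π/2;  (4)²·∫sin(2x)² dx = 16·π/2 = 8*π.
  (u')² cross terms: 2·(-3)·(4)·∫cos(3x)·sin(2x) dx = -24·(-4/5) = 96/5.
  So ∫_0^π (u')² dx = 9*π/2 + 8*π + 96/5 = 96/5 + 25*π/2.
||u||_{H^1}^2 = (24/5 + 5*π/2) + (96/5 + 25*π/2) = 24 + 15*π.


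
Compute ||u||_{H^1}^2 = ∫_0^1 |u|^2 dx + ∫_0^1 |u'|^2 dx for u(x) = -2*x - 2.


||u||_{H^1}^2 = 40/3

The H^1 norm (squared) on an interval (0, L) is
  ||u||_{H^1}^2 = ∫_0^L u(x)^2 dx + ∫_0^L u'(x)^2 dx.
Compute u'(x) = -2.
Then u(x)^2 = 4*x**2 + 8*x + 4 and u'(x)^2 = 4.
Integrate each monomial from 0 to 1 using ∫_0^1 c·x^n dx = c·1^(n+1)/(n+1):
  ∫_0^1 u(x)^2 dx = ∫_0^1 (4*x^2 + 8*x + 4) dx. Term by term:
    ∫_0^1 4*x^2 dx = 4/3;  ∫_0^1 8*x dx = 4;  ∫_0^1 4 dx = 4.
  Sum: 4/3 + 4 + 4 = 28/3.
  ∫_0^1 u'(x)^2 dx = ∫_0^1 (4) dx. Term by term:
    ∫_0^1 4 dx = 4.
Adding: ||u||_{H^1}^2 = 28/3 + 4 = 40/3.


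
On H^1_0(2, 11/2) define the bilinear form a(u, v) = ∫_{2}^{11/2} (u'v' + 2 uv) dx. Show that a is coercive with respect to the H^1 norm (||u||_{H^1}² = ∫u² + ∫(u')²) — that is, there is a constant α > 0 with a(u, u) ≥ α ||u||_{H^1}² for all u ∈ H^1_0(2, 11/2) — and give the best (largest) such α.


α = 1

Coercivity of a(·,·) on H^1_0(2, 11/2) means a(u, u) ≥ α ||u||_{H^1}² for every u ∈ H^1_0.
The interval has length L = 7/2, and Poincaré/coercivity depend only on L. Here a(u, u) = ∫(u')² + (2)·∫u².
Here c = 2 ≥ 1, so a(u,u) = ∫(u')² + c∫u² ≥ ∫(u')² + ∫u² = ||u||_{H^1}², i.e. α = 1 works. No larger α is possible: a(u,u) ≥ α||u||_{H^1}² means (1−α)∫(u')² ≥ (α−c)∫u², and for the modes u_n = sin(nπ(x−x₀)/L) (x₀ the left endpoint) one has ∫u_n²/∫(u_n')² = (L/(nπ))² → 0, so a(u_n,u_n)/||u_n||_{H^1}² → 1. Hence the optimal constant is α = 1.
Therefore α = 1.


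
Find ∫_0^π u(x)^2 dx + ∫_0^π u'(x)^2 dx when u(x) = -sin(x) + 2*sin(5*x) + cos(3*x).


||u||_{H^1(0,π)}^2 = 58*π

u'(x) = -3*sin(3*x) - cos(x) + 10*cos(5*x).
Expand u² and (u')² and integrate term by term on (0, π), using: for integers n ≥ 1, ∫_0^π sin²(nx) dx = ∫_0^π cos²(nx) dx = π/2; for n ≠ n', ∫_0^π sin(nx)sin(n'x) dx = ∫_0^π cos(nx)cos(n'x) dx = 0; and by product-to-sum, ∫_0^π sin(nx)cos(n'x) dx = ½∫_0^π [sin((n+n')x) + sin((n−n')x)] dx, which is 0 when n+n' is even and 2n/(n²−n'²) when n+n' is odd (it need not vanish on (0, π)).
  u² squared terms: (-1)²·∫sin(x)² dx = 1·π/2 = π/2;  (2)²·∫sin(5x)² dx = 4·π/2 = 2*π;  (1)²·∫cos(3x)² dx = 1·π/2 = π/2.
  u² cross terms: 2·(-1)·(2)·∫sin(x)·sin(5x) dx = -4·(0) = 0;  2·(-1)·(1)·∫sin(x)·cos(3x) dx = -2·(0) = 0;  2·(2)·(1)·∫sin(5x)·cos(3x) dx = 4·(0) = 0.
  So ∫_0^π u² dx = π/2 + 2*π + π/2 + 0 + 0 + 0 = 3*π.
  (u')² squared terms: (-1)²·∫cos(x)² dx = 1·π/2 = π/2;  (-3)²·∫sin(3x)² dx = 9·π/2 = 9*π/2;  (10)²·∫cos(5x)² dx = 100·π/2 = 50*π.
  (u')² cross terms: 2·(-1)·(-3)·∫cos(x)·sin(3x) dx = 6·(0) = 0;  2·(-1)·(10)·∫cos(x)·cos(5x) dx = -20·(0) = 0;  2·(-3)·(10)·∫sin(3x)·cos(5x) dx = -60·(0) = 0.
  So ∫_0^π (u')² dx = π/2 + 9*π/2 + 50*π + 0 + 0 + 0 = 55*π.
||u||_{H^1}^2 = (3*π) + (55*π) = 58*π.


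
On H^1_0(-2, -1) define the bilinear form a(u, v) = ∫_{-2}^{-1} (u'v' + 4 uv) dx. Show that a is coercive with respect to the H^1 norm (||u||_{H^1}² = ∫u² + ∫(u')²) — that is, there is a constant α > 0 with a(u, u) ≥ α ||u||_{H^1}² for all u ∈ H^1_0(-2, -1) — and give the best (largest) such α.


α = 1

Coercivity of a(·,·) on H^1_0(-2, -1) means a(u, u) ≥ α ||u||_{H^1}² for every u ∈ H^1_0.
The interval has length L = 1, and Poincaré/coercivity depend only on L. Here a(u, u) = ∫(u')² + (4)·∫u².
Here c = 4 ≥ 1, so a(u,u) = ∫(u')² + c∫u² ≥ ∫(u')² + ∫u² = ||u||_{H^1}², i.e. α = 1 works. No larger α is possible: a(u,u) ≥ α||u||_{H^1}² means (1−α)∫(u')² ≥ (α−c)∫u², and for the modes u_n = sin(nπ(x−x₀)/L) (x₀ the left endpoint) one has ∫u_n²/∫(u_n')² = (L/(nπ))² → 0, so a(u_n,u_n)/||u_n||_{H^1}² → 1. Hence the optimal constant is α = 1.
Therefore α = 1.


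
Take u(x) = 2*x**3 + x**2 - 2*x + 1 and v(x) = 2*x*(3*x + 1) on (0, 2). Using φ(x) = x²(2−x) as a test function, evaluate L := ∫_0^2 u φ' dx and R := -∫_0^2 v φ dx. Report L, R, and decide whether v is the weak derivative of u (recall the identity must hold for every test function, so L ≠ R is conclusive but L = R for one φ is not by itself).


LHS = -40/3, RHS = -16. No, v is not the weak derivative of u.

u(x) = 2*x**3 + x**2 - 2*x + 1, classical derivative u'(x) = 6*x**2 + 2*x - 2.
φ(x) = x²(2−x), so φ'(x) = x*(4 - 3*x).
Note φ(0) = φ(2) = 0, so the boundary term u·φ vanishes.
LHS = ∫_0^2 u(x) φ'(x) dx = ∫_0^2 (-6*x^5 + 5*x^4 + 10*x^3 - 11*x^2 + 4*x) dx. Term by term:
  ∫_0^2 -6*x^5 dx = -64;  ∫_0^2 5*x^4 dx = 32;  ∫_0^2 10*x^3 dx = 40;
  ∫_0^2 -11*x^2 dx = -88/3;  ∫_0^2 4*x dx = 8.
Sum: -64 + 32 + 40 − 88/3 + 8 = -40/3.
So LHS = -40/3.
∫_0^2 v(x) φ(x) dx = ∫_0^2 (-6*x^5 + 10*x^4 + 4*x^3) dx. Term by term:
  ∫_0^2 -6*x^5 dx = -64;  ∫_0^2 10*x^4 dx = 64;  ∫_0^2 4*x^3 dx = 16.
Sum: -64 + 64 + 16 = 16.
So RHS = -∫_0^2 v(x) φ(x) dx = -16.
LHS − RHS = 8/3 ≠ 0, so the identity fails.
(For a valid weak derivative the identity must hold for EVERY test function, in particular this one. The failure shows v is NOT the weak derivative of u.)
Correct weak derivative would be u'(x) = 6*x**2 + 2*x - 2.


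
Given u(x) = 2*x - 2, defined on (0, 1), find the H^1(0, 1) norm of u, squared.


||u||_{H^1}^2 = 16/3

The H^1 norm (squared) on an interval (0, L) is
  ||u||_{H^1}^2 = ∫_0^L u(x)^2 dx + ∫_0^L u'(x)^2 dx.
Compute u'(x) = 2.
Then u(x)^2 = 4*x**2 - 8*x + 4 and u'(x)^2 = 4.
Integrate each monomial from 0 to 1 using ∫_0^1 c·x^n dx = c·1^(n+1)/(n+1):
  ∫_0^1 u(x)^2 dx = ∫_0^1 (4*x^2 - 8*x + 4) dx. Term by term:
    ∫_0^1 4*x^2 dx = 4/3;  ∫_0^1 -8*x dx = -4;  ∫_0^1 4 dx = 4.
  Sum: 4/3 − 4 + 4 = 4/3.
  ∫_0^1 u'(x)^2 dx = ∫_0^1 (4) dx. Term by term:
    ∫_0^1 4 dx = 4.
Adding: ||u||_{H^1}^2 = 4/3 + 4 = 16/3.


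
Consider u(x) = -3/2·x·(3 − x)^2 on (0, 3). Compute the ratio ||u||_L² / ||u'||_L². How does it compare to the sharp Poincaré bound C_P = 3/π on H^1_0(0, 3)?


||u||_L² / ||u'||_L² = 3*sqrt(14)/14 < C_P = 3/π.

u(x) = -3/2·x·(3 − x)^2, so u'(x) = 9*(1 - x)*(x - 3)/2.
u(x) = -3/2·x·(3 − x)^2 vanishes at x = 0 and x = 3, so u ∈ H^1_0(0, 3). Differentiate via the product rule and integrate the resulting polynomials term by term.
  ∫_0^3 u² dx = ∫_0^3 (9*x^6/4 - 27*x^5 + 243*x^4/2 - 243*x^3 + 729*x^2/4) dx. Term by term:
    ∫_0^3 9*x^6/4 dx = 19683/28;  ∫_0^3 -27*x^5 dx = -6561/2;  ∫_0^3 243*x^4/2 dx = 59049/10;
    ∫_0^3 -243*x^3 dx = -19683/4;  ∫_0^3 729*x^2/4 dx = 6561/4.
  Sum: 19683/28 − 6561/2 + 59049/10 − 19683/4 + 6561/4 = 6561/140.
  ∫_0^3 (u')² dx = ∫_0^3 (81*x^4/4 - 162*x^3 + 891*x^2/2 - 486*x + 729/4) dx. Term by term:
    ∫_0^3 81*x^4/4 dx = 19683/20;  ∫_0^3 -162*x^3 dx = -6561/2;  ∫_0^3 891*x^2/2 dx = 8019/2;
    ∫_0^3 -486*x dx = -2187;  ∫_0^3 729/4 dx = 2187/4.
  Sum: 19683/20 − 6561/2 + 8019/2 − 2187 + 2187/4 = 729/10.
∫_0^3 u² dx = 6561/140, so ||u||_L² = 81*sqrt(35)/70.
∫_0^3 (u')² dx = 729/10, so ||u'||_L² = 27*sqrt(10)/10.
Ratio ||u||_L² / ||u'||_L² = 3*sqrt(14)/14.
Sharp Poincaré constant on H^1_0(0, 3) is C_P = L/π = 3/π, achieved by sin(π/3·x).
A polynomial bump cannot attain the sharp Poincaré constant (only the first sine eigenfunction does), so the ratio is strictly less than C_P, consistent with ||u||_L² ≤ C_P ||u'||_L².


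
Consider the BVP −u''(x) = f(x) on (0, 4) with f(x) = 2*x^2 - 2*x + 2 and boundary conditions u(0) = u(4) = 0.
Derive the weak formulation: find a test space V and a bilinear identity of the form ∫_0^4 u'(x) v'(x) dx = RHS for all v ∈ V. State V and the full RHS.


V = H^1_0(0, 4) (so v(0) = v(4) = 0); weak form: ∫_0^4 u'v' dx = ∫_0^4 (2*x^2 - 2*x + 2) v dx for all v ∈ V.

Multiply both sides by a test function v and integrate from 0 to 4:
  ∫_0^4 −u''(x) v(x) dx = ∫_0^4 f(x) v(x) dx.
Integrate the LHS by parts once:
  ∫_0^4 −u'' v dx = −[u'(x) v(x)]_0^4 + ∫_0^4 u'(x) v'(x) dx.
Thus ∫_0^4 u'(x) v'(x) dx = ∫_0^4 f(x) v(x) dx + [u'(x) v(x)]_0^4.
Choose V so that boundary terms are either known or forced to vanish.
u is Dirichlet: u(0) = u(4) = 0. Let V = H^1_0(0, 4); then v(0) = v(4) = 0, and [u' v]_0^4 = 0.
Weak formulation: find u (satisfying any essential BC) such that ∫_0^4 u'(x) v'(x) dx = ∫_0^4 f v dx for all v ∈ V.
Substituting f(x) = 2*x^2 - 2*x + 2, the right-hand side is ∫_0^4 (2*x^2 - 2*x + 2) v dx.


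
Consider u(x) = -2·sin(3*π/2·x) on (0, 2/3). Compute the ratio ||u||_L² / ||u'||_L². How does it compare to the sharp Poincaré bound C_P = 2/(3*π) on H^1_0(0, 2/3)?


||u||_L² / ||u'||_L² = 2/(3*π) = C_P.

u(x) = -2·sin(3*π/2·x), so u'(x) = -3*π*cos(3*π*x/2).
Writing u(x) = A·sin(kπx/L) with A = -2 and k = 1, use ∫_0^L sin²(kπx/L) dx = L/2 and ∫_0^L cos²(kπx/L) dx = L/2.
u² = 4·sin²(3*π/2·x) and (u')² = 9*π^2·cos²(3*π/2·x), and each of sin², cos² integrates to L/2 = 1/3 over (0, 2/3).
∫_0^2/3 u² dx = 4/3, so ||u||_L² = 2*sqrt(3)/3.
∫_0^2/3 (u')² dx = 3*π^2, so ||u'||_L² = sqrt(3)*π.
Ratio ||u||_L² / ||u'||_L² = 2/(3*π).
Sharp Poincaré constant on H^1_0(0, 2/3) is C_P = L/π = 2/(3*π), achieved by sin(3*π/2·x).
This is the k = 1 eigenfunction (up to amplitude), so the ratio equals the sharp Poincaré constant exactly.


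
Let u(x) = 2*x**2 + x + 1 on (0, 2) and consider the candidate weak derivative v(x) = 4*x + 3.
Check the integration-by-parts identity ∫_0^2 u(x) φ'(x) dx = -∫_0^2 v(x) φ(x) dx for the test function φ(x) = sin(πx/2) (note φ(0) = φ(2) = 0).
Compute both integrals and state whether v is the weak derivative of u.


LHS = -20/π, RHS = -28/π. No, v is not the weak derivative of u.

u(x) = 2*x**2 + x + 1, classical derivative u'(x) = 4*x + 1.
φ(x) = sin(πx/2), so φ'(x) = π*cos(π*x/2)/2.
Note φ(0) = φ(2) = 0, so the boundary term u·φ vanishes.
LHS = ∫_0^2 u(x) φ'(x) dx = ∫_0^2 (π*x^2*cos(π*x/2) + π*x*cos(π*x/2)/2 + π*cos(π*x/2)/2) dx. Term by term:
  ∫_0^2 π*cos(π*x/2)/2 dx = 0;  ∫_0^2 π*x^2*cos(π*x/2) dx = -16/π;  ∫_0^2 π*x*cos(π*x/2)/2 dx = -4/π.
Sum: 0 − 16/π − 4/π = -20/π.
So LHS = -20/π.
∫_0^2 v(x) φ(x) dx = ∫_0^2 (4*x*sin(π*x/2) + 3*sin(π*x/2)) dx. Term by term:
  ∫_0^2 3*sin(π*x/2) dx = 12/π;  ∫_0^2 4*x*sin(π*x/2) dx = 16/π.
Sum: 12/π + 16/π = 28/π.
So RHS = -∫_0^2 v(x) φ(x) dx = -28/π.
LHS − RHS = 8/π ≠ 0, so the identity fails.
(For a valid weak derivative the identity must hold for EVERY test function, in particular this one. The failure shows v is NOT the weak derivative of u.)
Correct weak derivative would be u'(x) = 4*x + 1.


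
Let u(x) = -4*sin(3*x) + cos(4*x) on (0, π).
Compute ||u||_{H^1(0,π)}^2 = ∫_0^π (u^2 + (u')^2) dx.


||u||_{H^1(0,π)}^2 = 816/7 + 177*π/2

u'(x) = -4*sin(4*x) - 12*cos(3*x).
Expand u² and (u')² and integrate term by term on (0, π), using: for integers n ≥ 1, ∫_0^π sin²(nx) dx = ∫_0^π cos²(nx) dx = π/2; for n ≠ n', ∫_0^π sin(nx)sin(n'x) dx = ∫_0^π cos(nx)cos(n'x) dx = 0; and by product-to-sum, ∫_0^π sin(nx)cos(n'x) dx = ½∫_0^π [sin((n+n')x) + sin((n−n')x)] dx, which is 0 when n+n' is even and 2n/(n²−n'²) when n+n' is odd (it need not vanish on (0, π)).
  u² squared terms: (-4)²·∫sin(3x)² dx = 16·π/2 = 8*π;  (1)²·∫cos(4x)² dx = 1·π/2 = π/2.
  u² cross terms: 2·(-4)·(1)·∫sin(3x)·cos(4x) dx = -8·(-6/7) = 48/7.
  So ∫_0^π u² dx = 8*π + π/2 + 48/7 = 48/7 + 17*π/2.
  (u')² squared terms: (-12)²·∫cos(3x)² dx = 144·π/2 = 72*π;  (-4)²·∫sin(4x)² dx = 16·π/2 = 8*π.
  (u')² cross terms: 2·(-12)·(-4)·∫cos(3x)·sin(4x) dx = 96·(8/7) = 768/7.
  So ∫_0^π (u')² dx = 72*π + 8*π + 768/7 = 768/7 + 80*π.
||u||_{H^1}^2 = (48/7 + 17*π/2) + (768/7 + 80*π) = 816/7 + 177*π/2.


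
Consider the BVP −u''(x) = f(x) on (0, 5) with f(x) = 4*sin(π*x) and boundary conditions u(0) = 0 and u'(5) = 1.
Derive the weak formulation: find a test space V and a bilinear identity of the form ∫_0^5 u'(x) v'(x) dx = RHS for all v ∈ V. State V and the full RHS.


V = {v ∈ H^1(0, 5) : v(0) = 0} (test functions vanish at x = 0 where u is specified); weak form: ∫_0^5 u'v' dx = ∫_0^5 (4*sin(π*x)) v dx + v(5) for all v ∈ V.

Multiply both sides by a test function v and integrate from 0 to 5:
  ∫_0^5 −u''(x) v(x) dx = ∫_0^5 f(x) v(x) dx.
Integrate the LHS by parts once:
  ∫_0^5 −u'' v dx = −[u'(x) v(x)]_0^5 + ∫_0^5 u'(x) v'(x) dx.
Thus ∫_0^5 u'(x) v'(x) dx = ∫_0^5 f(x) v(x) dx + [u'(x) v(x)]_0^5.
Choose V so that boundary terms are either known or forced to vanish.
Mixed BC: u(0) = 0 (Dirichlet) and u'(5) = 1 (Neumann). Define V = {v ∈ H^1(0, 5) : v(0) = 0}. Then [u' v]_0^5 = u'(5)·v(5) − u'(0)·0 = v(5).
Weak formulation: find u (satisfying any essential BC) such that ∫_0^5 u'(x) v'(x) dx = ∫_0^5 f v dx + v(5) for all v ∈ V (Dirichlet at 0 absorbed into V; Neumann datum at x = 5 contributes the boundary term).
Substituting f(x) = 4*sin(π*x), the right-hand side is ∫_0^5 (4*sin(π*x)) v dx + v(5).
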